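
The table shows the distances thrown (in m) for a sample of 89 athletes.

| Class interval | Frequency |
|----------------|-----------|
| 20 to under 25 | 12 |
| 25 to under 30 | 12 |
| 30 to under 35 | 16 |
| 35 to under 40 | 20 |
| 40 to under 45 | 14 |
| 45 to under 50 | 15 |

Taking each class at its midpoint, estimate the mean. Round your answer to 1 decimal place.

35.7

Midpoints: 22.5, 27.5, 32.5, 37.5, 42.5, 47.5
Σfm = 12×22.5 + 12×27.5 + 16×32.5 + 20×37.5 + 14×42.5 + 15×47.5 = 3177.5
n = Σf = 89
Mean = 3177.5 / 89 = 35.7022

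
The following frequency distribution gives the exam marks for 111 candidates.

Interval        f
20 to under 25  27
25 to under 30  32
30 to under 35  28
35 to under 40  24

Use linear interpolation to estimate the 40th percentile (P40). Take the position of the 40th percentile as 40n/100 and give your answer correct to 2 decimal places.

27.72

Cumulative frequencies: 27, 59, 87, 111
n = 111; position = 40n/100 = 44.4.
This falls in the class 25 to under 30: L = 25, F = 27, f = 32, h = 5.
40th percentile ≈ 25 + ((44.4 − 27) / 32) × 5 = 27.7188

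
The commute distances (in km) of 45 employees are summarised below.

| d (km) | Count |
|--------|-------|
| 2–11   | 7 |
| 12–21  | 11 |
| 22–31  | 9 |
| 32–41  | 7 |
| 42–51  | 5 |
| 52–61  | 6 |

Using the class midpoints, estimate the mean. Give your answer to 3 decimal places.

28.722

Midpoints: 6.5, 16.5, 26.5, 36.5, 46.5, 56.5
Σfm = 7×6.5 + 11×16.5 + 9×26.5 + 7×36.5 + 5×46.5 + 6×56.5 = 1292.5
n = Σf = 45
Mean = 1292.5 / 45 = 28.7222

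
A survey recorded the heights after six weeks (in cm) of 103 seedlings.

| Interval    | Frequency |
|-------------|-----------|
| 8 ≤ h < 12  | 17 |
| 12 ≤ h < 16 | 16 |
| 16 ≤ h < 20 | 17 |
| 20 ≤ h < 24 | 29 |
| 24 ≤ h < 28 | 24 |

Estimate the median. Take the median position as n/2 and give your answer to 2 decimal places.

20.21

Cumulative frequencies: 17, 33, 50, 79, 103
n = 103; position = n/2 = 51.5.
This falls in the class 20 ≤ h < 24: L = 20, F = 50, f = 29, h = 4.
Median ≈ 20 + ((51.5 − 50) / 29) × 4 = 20.2069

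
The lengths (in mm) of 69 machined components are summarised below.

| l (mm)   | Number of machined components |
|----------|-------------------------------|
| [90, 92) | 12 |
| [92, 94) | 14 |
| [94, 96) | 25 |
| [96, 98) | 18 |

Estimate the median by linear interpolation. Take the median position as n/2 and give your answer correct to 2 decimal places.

94.68

Cumulative frequencies: 12, 26, 51, 69
n = 69; position = n/2 = 34.5.
This falls in the class [94, 96): L = 94, F = 26, f = 25, h = 2.
Median ≈ 94 + ((34.5 − 26) / 25) × 2 = 94.6800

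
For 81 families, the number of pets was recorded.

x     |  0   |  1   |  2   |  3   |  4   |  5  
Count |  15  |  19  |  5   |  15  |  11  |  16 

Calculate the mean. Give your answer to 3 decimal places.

2.444

Values: 0, 1, 2, 3, 4, 5
Σfx = 15×0 + 19×1 + 5×2 + 15×3 + 11×4 + 16×5 = 198
n = Σf = 81
Mean = 198 / 81 = 2.4444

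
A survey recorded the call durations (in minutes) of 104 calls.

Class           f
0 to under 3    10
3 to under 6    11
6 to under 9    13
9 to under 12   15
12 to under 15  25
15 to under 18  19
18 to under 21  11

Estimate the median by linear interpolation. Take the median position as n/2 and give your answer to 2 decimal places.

12.36

Cumulative frequencies: 10, 21, 34, 49, 74, 93, 104
n = 104; position = n/2 = 52.
This falls in the class 12 to under 15: L = 12, F = 49, f = 25, h = 3.
Median ≈ 12 + ((52 − 49) / 25) × 3 = 12.3600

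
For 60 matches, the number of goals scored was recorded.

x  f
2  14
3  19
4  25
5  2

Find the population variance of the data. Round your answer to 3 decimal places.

0.721

Values: 2, 3, 4, 5
n = 60, Σfx = 195, mean = 3.2500
Σfx² = 677
Σf(x − x̄)² = Σfx² − (Σfx)²/n = 677 − 195²/60 = 43.2500
Population variance = 43.2500 / 60 = 0.7208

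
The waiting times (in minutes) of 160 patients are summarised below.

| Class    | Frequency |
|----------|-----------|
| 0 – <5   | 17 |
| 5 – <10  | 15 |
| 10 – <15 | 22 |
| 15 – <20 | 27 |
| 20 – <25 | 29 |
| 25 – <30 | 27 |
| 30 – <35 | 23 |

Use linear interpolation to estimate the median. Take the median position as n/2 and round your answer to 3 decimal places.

19.815

Cumulative frequencies: 17, 32, 54, 81, 110, 137, 160
n = 160; position = n/2 = 80.
This falls in the class 15 – <20: L = 15, F = 54, f = 27, h = 5.
Median ≈ 15 + ((80 − 54) / 27) × 5 = 19.8148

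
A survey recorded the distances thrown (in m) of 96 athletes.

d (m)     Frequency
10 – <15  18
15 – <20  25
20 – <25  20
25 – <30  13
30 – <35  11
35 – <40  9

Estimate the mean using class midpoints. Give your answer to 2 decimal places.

Midpoints: 12.5, 17.5, 22.5, 27.5, 32.5, 37.5
Σfm = 18×12.5 + 25×17.5 + 20×22.5 + 13×27.5 + 11×32.5 + 9×37.5 = 2165
n = Σf = 96
Mean = 2165 / 96 = 22.5521

22.55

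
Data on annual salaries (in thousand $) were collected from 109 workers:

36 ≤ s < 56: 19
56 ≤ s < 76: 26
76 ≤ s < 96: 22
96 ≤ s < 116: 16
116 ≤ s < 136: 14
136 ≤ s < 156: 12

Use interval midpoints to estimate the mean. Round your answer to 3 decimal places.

Midpoints: 46, 66, 86, 106, 126, 146
Σfm = 19×46 + 26×66 + 22×86 + 16×106 + 14×126 + 12×146 = 9694
n = Σf = 109
Mean = 9694 / 109 = 88.9358

88.936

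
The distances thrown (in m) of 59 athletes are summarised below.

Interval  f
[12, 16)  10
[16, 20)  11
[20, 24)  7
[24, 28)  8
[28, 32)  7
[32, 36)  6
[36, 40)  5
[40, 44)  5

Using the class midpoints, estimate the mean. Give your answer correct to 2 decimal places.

25.66

Midpoints: 14, 18, 22, 26, 30, 34, 38, 42
Σfm = 10×14 + 11×18 + 7×22 + 8×26 + 7×30 + 6×34 + 5×38 + 5×42 = 1514
n = Σf = 59
Mean = 1514 / 59 = 25.6610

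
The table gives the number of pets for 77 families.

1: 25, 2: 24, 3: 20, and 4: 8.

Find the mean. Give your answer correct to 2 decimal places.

Values: 1, 2, 3, 4
Σfx = 25×1 + 24×2 + 20×3 + 8×4 = 165
n = Σf = 77
Mean = 165 / 77 = 2.1429

2.14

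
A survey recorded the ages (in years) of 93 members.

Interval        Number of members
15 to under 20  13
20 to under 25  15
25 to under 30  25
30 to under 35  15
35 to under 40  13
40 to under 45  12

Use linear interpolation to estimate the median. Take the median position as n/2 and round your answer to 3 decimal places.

Cumulative frequencies: 13, 28, 53, 68, 81, 93
n = 93; position = n/2 = 46.5.
This falls in the class 25 to under 30: L = 25, F = 28, f = 25, h = 5.
Median ≈ 25 + ((46.5 − 28) / 25) × 5 = 28.7000

28.700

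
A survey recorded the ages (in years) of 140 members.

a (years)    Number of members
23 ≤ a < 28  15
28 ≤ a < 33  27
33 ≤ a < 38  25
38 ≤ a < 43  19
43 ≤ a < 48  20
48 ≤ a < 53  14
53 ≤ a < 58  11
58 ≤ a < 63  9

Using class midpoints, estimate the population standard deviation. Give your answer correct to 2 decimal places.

10.24

Midpoints: 25.5, 30.5, 35.5, 40.5, 45.5, 50.5, 55.5, 60.5
n = 140, Σfm = 5635, mean = 40.2500
Σfm² = 241475
Σf(m − x̄)² = Σfm² − (Σfm)²/n = 241475 − 5635²/140 = 14666.2500
Population variance = 14666.2500 / 140 = 104.7589
Standard deviation = √104.7589 = 10.2352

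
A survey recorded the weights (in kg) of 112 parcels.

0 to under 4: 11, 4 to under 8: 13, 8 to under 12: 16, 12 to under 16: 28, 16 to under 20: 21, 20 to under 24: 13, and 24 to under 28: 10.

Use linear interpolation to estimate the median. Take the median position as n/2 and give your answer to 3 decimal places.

14.286

Cumulative frequencies: 11, 24, 40, 68, 89, 102, 112
n = 112; position = n/2 = 56.
This falls in the class 12 to under 16: L = 12, F = 40, f = 28, h = 4.
Median ≈ 12 + ((56 − 40) / 28) × 4 = 14.2857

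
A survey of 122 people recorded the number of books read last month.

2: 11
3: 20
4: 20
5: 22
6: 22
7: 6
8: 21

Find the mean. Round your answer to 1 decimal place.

5.0

Values: 2, 3, 4, 5, 6, 7, 8
Σfx = 11×2 + 20×3 + 20×4 + 22×5 + 22×6 + 6×7 + 21×8 = 614
n = Σf = 122
Mean = 614 / 122 = 5.0328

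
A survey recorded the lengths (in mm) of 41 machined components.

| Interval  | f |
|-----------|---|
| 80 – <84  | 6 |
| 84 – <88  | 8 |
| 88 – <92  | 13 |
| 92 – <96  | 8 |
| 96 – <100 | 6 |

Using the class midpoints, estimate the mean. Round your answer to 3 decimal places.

Midpoints: 82, 86, 90, 94, 98
Σfm = 6×82 + 8×86 + 13×90 + 8×94 + 6×98 = 3690
n = Σf = 41
Mean = 3690 / 41 = 90.0000

90.000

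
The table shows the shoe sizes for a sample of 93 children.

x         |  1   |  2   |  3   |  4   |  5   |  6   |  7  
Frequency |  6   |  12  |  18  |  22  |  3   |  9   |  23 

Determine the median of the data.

4

Cumulative frequencies: 6, 18, 36, 58, 61, 70, 93
n = 93, so the median is the value in position (n+1)/2 = 47.
Position 47 falls at value 4.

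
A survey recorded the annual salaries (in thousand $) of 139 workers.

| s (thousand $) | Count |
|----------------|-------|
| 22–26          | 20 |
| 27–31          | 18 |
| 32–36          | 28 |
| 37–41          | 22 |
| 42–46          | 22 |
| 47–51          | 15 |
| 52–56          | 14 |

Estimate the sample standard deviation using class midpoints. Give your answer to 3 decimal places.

Midpoints: 24, 29, 34, 39, 44, 49, 54
n = 139, Σfm = 5271, mean = 37.9209
Σfm² = 211919
Σf(m − x̄)² = Σfm² − (Σfm)²/n = 211919 − 5271²/139 = 12038.1295
Sample variance = 12038.1295 / 138 = 87.2328
Standard deviation = √87.2328 = 9.3399

9.340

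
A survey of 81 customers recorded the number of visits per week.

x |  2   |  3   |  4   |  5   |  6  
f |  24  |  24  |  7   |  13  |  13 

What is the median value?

Cumulative frequencies: 24, 48, 55, 68, 81
n = 81, so the median is the value in position (n+1)/2 = 41.
Position 41 falls at value 3.

3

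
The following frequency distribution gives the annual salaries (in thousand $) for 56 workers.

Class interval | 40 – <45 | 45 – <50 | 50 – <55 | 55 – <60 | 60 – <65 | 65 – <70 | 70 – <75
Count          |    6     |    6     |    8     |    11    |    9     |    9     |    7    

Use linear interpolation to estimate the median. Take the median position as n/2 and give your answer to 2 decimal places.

Cumulative frequencies: 6, 12, 20, 31, 40, 49, 56
n = 56; position = n/2 = 28.
This falls in the class 55 – <60: L = 55, F = 20, f = 11, h = 5.
Median ≈ 55 + ((28 − 20) / 11) × 5 = 58.6364

58.64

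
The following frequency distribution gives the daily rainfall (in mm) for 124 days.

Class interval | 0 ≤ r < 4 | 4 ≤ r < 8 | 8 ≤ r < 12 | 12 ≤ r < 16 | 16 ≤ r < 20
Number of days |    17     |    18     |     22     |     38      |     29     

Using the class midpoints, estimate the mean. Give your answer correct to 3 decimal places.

11.419

Midpoints: 2, 6, 10, 14, 18
Σfm = 17×2 + 18×6 + 22×10 + 38×14 + 29×18 = 1416
n = Σf = 124
Mean = 1416 / 124 = 11.4194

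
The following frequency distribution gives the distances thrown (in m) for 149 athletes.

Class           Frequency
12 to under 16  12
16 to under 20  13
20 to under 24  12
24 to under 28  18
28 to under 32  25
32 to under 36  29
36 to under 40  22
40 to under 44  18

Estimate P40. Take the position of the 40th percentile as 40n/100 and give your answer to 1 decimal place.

28.7

Cumulative frequencies: 12, 25, 37, 55, 80, 109, 131, 149
n = 149; position = 40n/100 = 59.6.
This falls in the class 28 to under 32: L = 28, F = 55, f = 25, h = 4.
40th percentile ≈ 28 + ((59.6 − 55) / 25) × 4 = 28.7360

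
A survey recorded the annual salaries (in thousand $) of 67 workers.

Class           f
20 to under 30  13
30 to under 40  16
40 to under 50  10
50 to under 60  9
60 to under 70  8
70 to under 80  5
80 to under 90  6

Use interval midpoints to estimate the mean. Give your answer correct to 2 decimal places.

Midpoints: 25, 35, 45, 55, 65, 75, 85
Σfm = 13×25 + 16×35 + 10×45 + 9×55 + 8×65 + 5×75 + 6×85 = 3235
n = Σf = 67
Mean = 3235 / 67 = 48.2836

48.28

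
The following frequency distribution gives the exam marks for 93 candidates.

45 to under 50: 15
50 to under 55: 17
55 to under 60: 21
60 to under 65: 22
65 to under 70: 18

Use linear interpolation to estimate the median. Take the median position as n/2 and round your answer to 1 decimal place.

Cumulative frequencies: 15, 32, 53, 75, 93
n = 93; position = n/2 = 46.5.
This falls in the class 55 to under 60: L = 55, F = 32, f = 21, h = 5.
Median ≈ 55 + ((46.5 − 32) / 21) × 5 = 58.4524

58.5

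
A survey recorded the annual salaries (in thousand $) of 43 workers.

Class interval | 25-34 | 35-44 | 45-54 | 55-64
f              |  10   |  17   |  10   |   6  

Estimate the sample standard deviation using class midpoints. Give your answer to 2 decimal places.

Midpoints: 29.5, 39.5, 49.5, 59.5
n = 43, Σfm = 1818.5, mean = 42.2907
Σfm² = 80970.75
Σf(m − x̄)² = Σfm² − (Σfm)²/n = 80970.75 − 1818.5²/43 = 4065.1163
Sample variance = 4065.1163 / 42 = 96.7885
Standard deviation = √96.7885 = 9.8381

9.84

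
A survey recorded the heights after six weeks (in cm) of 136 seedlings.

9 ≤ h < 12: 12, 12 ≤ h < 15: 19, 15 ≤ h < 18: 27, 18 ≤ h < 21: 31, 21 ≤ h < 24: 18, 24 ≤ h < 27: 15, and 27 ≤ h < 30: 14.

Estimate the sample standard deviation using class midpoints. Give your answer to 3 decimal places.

Midpoints: 10.5, 13.5, 16.5, 19.5, 22.5, 25.5, 28.5
n = 136, Σfm = 2619, mean = 19.2574
Σfm² = 54162
Σf(m − x̄)² = Σfm² − (Σfm)²/n = 54162 − 2619²/136 = 3726.9926
Sample variance = 3726.9926 / 135 = 27.6074
Standard deviation = √27.6074 = 5.2543

5.254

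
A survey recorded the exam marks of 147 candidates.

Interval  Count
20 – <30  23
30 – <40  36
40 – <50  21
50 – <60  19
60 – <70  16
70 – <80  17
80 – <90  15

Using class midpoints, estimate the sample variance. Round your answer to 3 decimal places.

383.878

Midpoints: 25, 35, 45, 55, 65, 75, 85
n = 147, Σfm = 7415, mean = 50.4422
Σfm² = 430075
Σf(m − x̄)² = Σfm² − (Σfm)²/n = 430075 − 7415²/147 = 56046.2585
Sample variance = 56046.2585 / 146 = 383.8785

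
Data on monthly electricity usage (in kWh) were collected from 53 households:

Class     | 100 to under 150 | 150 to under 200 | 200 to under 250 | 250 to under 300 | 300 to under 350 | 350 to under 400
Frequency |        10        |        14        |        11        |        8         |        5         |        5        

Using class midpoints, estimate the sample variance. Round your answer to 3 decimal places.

6104.862

Midpoints: 125, 175, 225, 275, 325, 375
n = 53, Σfm = 11875, mean = 224.0566
Σfm² = 2978125
Σf(m − x̄)² = Σfm² − (Σfm)²/n = 2978125 − 11875²/53 = 317452.8302
Sample variance = 317452.8302 / 52 = 6104.8621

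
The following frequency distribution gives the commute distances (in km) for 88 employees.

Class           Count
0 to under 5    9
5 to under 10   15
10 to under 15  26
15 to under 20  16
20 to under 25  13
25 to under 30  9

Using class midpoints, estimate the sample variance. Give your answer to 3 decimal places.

53.239

Midpoints: 2.5, 7.5, 12.5, 17.5, 22.5, 27.5
n = 88, Σfm = 1280, mean = 14.5455
Σfm² = 23250
Σf(m − x̄)² = Σfm² − (Σfm)²/n = 23250 − 1280²/88 = 4631.8182
Sample variance = 4631.8182 / 87 = 53.2393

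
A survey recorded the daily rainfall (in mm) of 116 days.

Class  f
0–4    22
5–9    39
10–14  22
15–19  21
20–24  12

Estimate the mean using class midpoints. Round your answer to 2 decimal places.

10.36

Midpoints: 2, 7, 12, 17, 22
Σfm = 22×2 + 39×7 + 22×12 + 21×17 + 12×22 = 1202
n = Σf = 116
Mean = 1202 / 116 = 10.3621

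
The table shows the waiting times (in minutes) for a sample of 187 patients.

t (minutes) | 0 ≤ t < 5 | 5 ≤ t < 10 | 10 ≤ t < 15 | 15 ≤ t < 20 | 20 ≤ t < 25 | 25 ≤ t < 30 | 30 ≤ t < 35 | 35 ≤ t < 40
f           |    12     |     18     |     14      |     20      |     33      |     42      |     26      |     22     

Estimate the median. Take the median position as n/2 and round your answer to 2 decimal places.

Cumulative frequencies: 12, 30, 44, 64, 97, 139, 165, 187
n = 187; position = n/2 = 93.5.
This falls in the class 20 ≤ t < 25: L = 20, F = 64, f = 33, h = 5.
Median ≈ 20 + ((93.5 − 64) / 33) × 5 = 24.4697

24.47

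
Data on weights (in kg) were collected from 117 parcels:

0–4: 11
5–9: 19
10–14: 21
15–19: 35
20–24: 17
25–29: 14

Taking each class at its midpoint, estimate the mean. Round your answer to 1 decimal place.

Midpoints: 2, 7, 12, 17, 22, 27
Σfm = 11×2 + 19×7 + 21×12 + 35×17 + 17×22 + 14×27 = 1754
n = Σf = 117
Mean = 1754 / 117 = 14.9915

15.0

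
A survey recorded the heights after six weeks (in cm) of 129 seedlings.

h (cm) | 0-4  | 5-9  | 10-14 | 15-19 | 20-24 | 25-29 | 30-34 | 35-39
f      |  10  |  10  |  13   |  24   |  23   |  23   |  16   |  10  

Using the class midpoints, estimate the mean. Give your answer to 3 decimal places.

Midpoints: 2, 7, 12, 17, 22, 27, 32, 37
Σfm = 10×2 + 10×7 + 13×12 + 24×17 + 23×22 + 23×27 + 16×32 + 10×37 = 2663
n = Σf = 129
Mean = 2663 / 129 = 20.6434

20.643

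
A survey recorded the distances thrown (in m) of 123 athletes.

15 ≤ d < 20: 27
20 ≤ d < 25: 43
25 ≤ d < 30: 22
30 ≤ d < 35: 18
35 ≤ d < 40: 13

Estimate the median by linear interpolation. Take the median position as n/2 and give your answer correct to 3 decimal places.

24.012

Cumulative frequencies: 27, 70, 92, 110, 123
n = 123; position = n/2 = 61.5.
This falls in the class 20 ≤ d < 25: L = 20, F = 27, f = 43, h = 5.
Median ≈ 20 + ((61.5 − 27) / 43) × 5 = 24.0116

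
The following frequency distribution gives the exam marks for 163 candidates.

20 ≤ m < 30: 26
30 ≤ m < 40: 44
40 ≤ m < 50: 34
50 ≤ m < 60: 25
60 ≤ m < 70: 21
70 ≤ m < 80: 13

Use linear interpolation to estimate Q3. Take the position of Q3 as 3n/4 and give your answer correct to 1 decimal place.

57.3

Cumulative frequencies: 26, 70, 104, 129, 150, 163
n = 163; position = 3n/4 = 122.25.
This falls in the class 50 ≤ m < 60: L = 50, F = 104, f = 25, h = 10.
Upper quartile ≈ 50 + ((122.25 − 104) / 25) × 10 = 57.3000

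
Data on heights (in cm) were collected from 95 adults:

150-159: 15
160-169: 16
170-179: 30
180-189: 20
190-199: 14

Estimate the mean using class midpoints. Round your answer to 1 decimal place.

174.7

Midpoints: 154.5, 164.5, 174.5, 184.5, 194.5
Σfm = 15×154.5 + 16×164.5 + 30×174.5 + 20×184.5 + 14×194.5 = 16597.5
n = Σf = 95
Mean = 16597.5 / 95 = 174.7105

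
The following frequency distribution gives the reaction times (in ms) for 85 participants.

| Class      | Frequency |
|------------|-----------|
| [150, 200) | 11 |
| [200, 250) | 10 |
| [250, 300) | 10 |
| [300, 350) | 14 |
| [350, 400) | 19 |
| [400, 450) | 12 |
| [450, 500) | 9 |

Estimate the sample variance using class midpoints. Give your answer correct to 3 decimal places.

8822.129

Midpoints: 175, 225, 275, 325, 375, 425, 475
n = 85, Σfm = 27975, mean = 329.1176
Σfm² = 9948125
Σf(m − x̄)² = Σfm² − (Σfm)²/n = 9948125 − 27975²/85 = 741058.8235
Sample variance = 741058.8235 / 84 = 8822.1289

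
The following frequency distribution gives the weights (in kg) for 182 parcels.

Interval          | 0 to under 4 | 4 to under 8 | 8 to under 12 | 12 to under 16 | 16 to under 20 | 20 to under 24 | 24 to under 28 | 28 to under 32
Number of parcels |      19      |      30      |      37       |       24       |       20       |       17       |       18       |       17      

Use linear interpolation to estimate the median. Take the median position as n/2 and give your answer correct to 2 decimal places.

Cumulative frequencies: 19, 49, 86, 110, 130, 147, 165, 182
n = 182; position = n/2 = 91.
This falls in the class 12 to under 16: L = 12, F = 86, f = 24, h = 4.
Median ≈ 12 + ((91 − 86) / 24) × 4 = 12.8333

12.83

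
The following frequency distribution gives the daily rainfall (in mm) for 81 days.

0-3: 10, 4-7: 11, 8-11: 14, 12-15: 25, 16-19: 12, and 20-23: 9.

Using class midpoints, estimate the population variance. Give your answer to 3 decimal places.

Midpoints: 1.5, 5.5, 9.5, 13.5, 17.5, 21.5
n = 81, Σfm = 949.5, mean = 11.7222
Σfm² = 14010.25
Σf(m − x̄)² = Σfm² − (Σfm)²/n = 14010.25 − 949.5²/81 = 2880.0000
Population variance = 2880.0000 / 81 = 35.5556

35.556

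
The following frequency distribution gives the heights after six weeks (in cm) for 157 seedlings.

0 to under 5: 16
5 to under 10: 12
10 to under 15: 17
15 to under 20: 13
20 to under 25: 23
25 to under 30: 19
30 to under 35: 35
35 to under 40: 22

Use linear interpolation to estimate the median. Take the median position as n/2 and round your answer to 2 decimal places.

Cumulative frequencies: 16, 28, 45, 58, 81, 100, 135, 157
n = 157; position = n/2 = 78.5.
This falls in the class 20 to under 25: L = 20, F = 58, f = 23, h = 5.
Median ≈ 20 + ((78.5 − 58) / 23) × 5 = 24.4565

24.46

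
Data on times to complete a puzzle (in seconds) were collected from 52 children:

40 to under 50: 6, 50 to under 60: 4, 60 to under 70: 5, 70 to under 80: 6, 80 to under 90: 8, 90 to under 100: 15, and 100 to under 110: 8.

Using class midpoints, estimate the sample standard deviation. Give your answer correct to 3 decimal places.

19.630

Midpoints: 45, 55, 65, 75, 85, 95, 105
n = 52, Σfm = 4210, mean = 80.9615
Σfm² = 360500
Σf(m − x̄)² = Σfm² − (Σfm)²/n = 360500 − 4210²/52 = 19651.9231
Sample variance = 19651.9231 / 51 = 385.3318
Standard deviation = √385.3318 = 19.6299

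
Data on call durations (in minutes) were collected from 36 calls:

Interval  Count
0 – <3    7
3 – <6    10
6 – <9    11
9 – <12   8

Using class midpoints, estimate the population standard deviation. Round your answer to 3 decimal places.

3.118

Midpoints: 1.5, 4.5, 7.5, 10.5
n = 36, Σfm = 222, mean = 6.1667
Σfm² = 1719
Σf(m − x̄)² = Σfm² − (Σfm)²/n = 1719 − 222²/36 = 350.0000
Population variance = 350.0000 / 36 = 9.7222
Standard deviation = √9.7222 = 3.1180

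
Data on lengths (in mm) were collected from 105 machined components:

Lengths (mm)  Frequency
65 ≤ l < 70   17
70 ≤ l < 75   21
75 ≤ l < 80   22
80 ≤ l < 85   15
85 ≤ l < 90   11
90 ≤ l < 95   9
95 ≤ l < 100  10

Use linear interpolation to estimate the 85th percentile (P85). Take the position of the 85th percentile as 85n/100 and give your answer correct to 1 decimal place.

Cumulative frequencies: 17, 38, 60, 75, 86, 95, 105
n = 105; position = 85n/100 = 89.25.
This falls in the class 90 ≤ l < 95: L = 90, F = 86, f = 9, h = 5.
85th percentile ≈ 90 + ((89.25 − 86) / 9) × 5 = 91.8056

91.8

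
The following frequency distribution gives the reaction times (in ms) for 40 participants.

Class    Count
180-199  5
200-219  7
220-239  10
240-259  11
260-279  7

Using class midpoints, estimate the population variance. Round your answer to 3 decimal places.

644.000

Midpoints: 189.5, 209.5, 229.5, 249.5, 269.5
n = 40, Σfm = 9340, mean = 233.5000
Σfm² = 2206650
Σf(m − x̄)² = Σfm² − (Σfm)²/n = 2206650 − 9340²/40 = 25760.0000
Population variance = 25760.0000 / 40 = 644.0000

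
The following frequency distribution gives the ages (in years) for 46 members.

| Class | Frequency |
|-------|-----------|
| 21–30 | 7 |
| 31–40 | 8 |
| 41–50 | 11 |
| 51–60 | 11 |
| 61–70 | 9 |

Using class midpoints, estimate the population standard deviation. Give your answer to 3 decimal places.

13.346

Midpoints: 25.5, 35.5, 45.5, 55.5, 65.5
n = 46, Σfm = 2163, mean = 47.0217
Σfm² = 109901.5
Σf(m − x̄)² = Σfm² − (Σfm)²/n = 109901.5 − 2163²/46 = 8193.4783
Population variance = 8193.4783 / 46 = 178.1191
Standard deviation = √178.1191 = 13.3461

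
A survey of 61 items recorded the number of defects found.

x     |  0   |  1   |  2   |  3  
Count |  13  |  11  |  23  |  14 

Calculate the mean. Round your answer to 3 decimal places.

1.623

Values: 0, 1, 2, 3
Σfx = 13×0 + 11×1 + 23×2 + 14×3 = 99
n = Σf = 61
Mean = 99 / 61 = 1.6230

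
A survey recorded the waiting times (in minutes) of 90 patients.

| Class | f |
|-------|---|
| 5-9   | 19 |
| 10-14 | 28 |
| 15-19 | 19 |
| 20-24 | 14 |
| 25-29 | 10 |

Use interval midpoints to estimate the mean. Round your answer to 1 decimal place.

15.2

Midpoints: 7, 12, 17, 22, 27
Σfm = 19×7 + 28×12 + 19×17 + 14×22 + 10×27 = 1370
n = Σf = 90
Mean = 1370 / 90 = 15.2222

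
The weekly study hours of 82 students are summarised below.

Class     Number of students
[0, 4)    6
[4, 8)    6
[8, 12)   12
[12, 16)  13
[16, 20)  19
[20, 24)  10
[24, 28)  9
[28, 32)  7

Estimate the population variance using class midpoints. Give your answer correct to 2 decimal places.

60.30

Midpoints: 2, 6, 10, 14, 18, 22, 26, 30
n = 82, Σfm = 1356, mean = 16.5366
Σfm² = 27368
Σf(m − x̄)² = Σfm² − (Σfm)²/n = 27368 − 1356²/82 = 4944.3902
Population variance = 4944.3902 / 82 = 60.2974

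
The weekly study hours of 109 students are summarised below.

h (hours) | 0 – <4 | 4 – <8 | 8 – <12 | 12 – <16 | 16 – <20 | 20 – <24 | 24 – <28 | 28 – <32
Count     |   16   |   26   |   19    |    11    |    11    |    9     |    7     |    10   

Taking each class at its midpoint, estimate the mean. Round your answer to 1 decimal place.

12.9

Midpoints: 2, 6, 10, 14, 18, 22, 26, 30
Σfm = 16×2 + 26×6 + 19×10 + 11×14 + 11×18 + 9×22 + 7×26 + 10×30 = 1410
n = Σf = 109
Mean = 1410 / 109 = 12.9358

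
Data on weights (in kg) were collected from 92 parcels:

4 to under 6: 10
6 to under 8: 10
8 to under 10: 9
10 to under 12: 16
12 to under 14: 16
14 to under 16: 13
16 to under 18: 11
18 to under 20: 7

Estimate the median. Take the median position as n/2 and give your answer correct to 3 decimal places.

Cumulative frequencies: 10, 20, 29, 45, 61, 74, 85, 92
n = 92; position = n/2 = 46.
This falls in the class 12 to under 14: L = 12, F = 45, f = 16, h = 2.
Median ≈ 12 + ((46 − 45) / 16) × 2 = 12.1250

12.125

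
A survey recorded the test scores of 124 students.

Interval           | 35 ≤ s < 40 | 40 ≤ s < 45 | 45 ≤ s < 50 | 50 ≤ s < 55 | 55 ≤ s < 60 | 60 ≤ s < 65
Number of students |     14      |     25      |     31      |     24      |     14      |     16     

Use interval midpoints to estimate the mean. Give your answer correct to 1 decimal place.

49.4

Midpoints: 37.5, 42.5, 47.5, 52.5, 57.5, 62.5
Σfm = 14×37.5 + 25×42.5 + 31×47.5 + 24×52.5 + 14×57.5 + 16×62.5 = 6125
n = Σf = 124
Mean = 6125 / 124 = 49.3952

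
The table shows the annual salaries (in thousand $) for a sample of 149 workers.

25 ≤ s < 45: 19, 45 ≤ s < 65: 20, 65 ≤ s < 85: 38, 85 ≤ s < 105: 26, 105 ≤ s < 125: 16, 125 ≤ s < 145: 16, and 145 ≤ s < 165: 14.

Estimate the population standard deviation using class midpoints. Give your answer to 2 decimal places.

Midpoints: 35, 55, 75, 95, 115, 135, 155
n = 149, Σfm = 13255, mean = 88.9597
Σfm² = 1371725
Σf(m − x̄)² = Σfm² − (Σfm)²/n = 1371725 − 13255²/149 = 192563.7584
Population variance = 192563.7584 / 149 = 1292.3742
Standard deviation = √1292.3742 = 35.9496

35.95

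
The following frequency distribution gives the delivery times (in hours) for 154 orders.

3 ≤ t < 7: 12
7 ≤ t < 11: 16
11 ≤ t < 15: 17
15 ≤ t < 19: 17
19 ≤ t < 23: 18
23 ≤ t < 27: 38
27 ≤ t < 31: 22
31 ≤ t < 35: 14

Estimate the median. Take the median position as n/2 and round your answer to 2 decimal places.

22.33

Cumulative frequencies: 12, 28, 45, 62, 80, 118, 140, 154
n = 154; position = n/2 = 77.
This falls in the class 19 ≤ t < 23: L = 19, F = 62, f = 18, h = 4.
Median ≈ 19 + ((77 − 62) / 18) × 4 = 22.3333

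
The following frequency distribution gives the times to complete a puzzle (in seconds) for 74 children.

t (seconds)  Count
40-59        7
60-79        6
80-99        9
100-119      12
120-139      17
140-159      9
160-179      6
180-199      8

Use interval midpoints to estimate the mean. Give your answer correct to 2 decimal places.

Midpoints: 49.5, 69.5, 89.5, 109.5, 129.5, 149.5, 169.5, 189.5
Σfm = 7×49.5 + 6×69.5 + 9×89.5 + 12×109.5 + 17×129.5 + 9×149.5 + 6×169.5 + 8×189.5 = 8963
n = Σf = 74
Mean = 8963 / 74 = 121.1216

121.12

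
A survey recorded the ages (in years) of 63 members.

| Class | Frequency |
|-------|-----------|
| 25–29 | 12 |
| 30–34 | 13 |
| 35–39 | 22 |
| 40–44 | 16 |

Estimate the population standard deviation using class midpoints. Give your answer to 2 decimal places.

Midpoints: 27, 32, 37, 42
n = 63, Σfm = 2226, mean = 35.3333
Σfm² = 80402
Σf(m − x̄)² = Σfm² − (Σfm)²/n = 80402 − 2226²/63 = 1750.0000
Population variance = 1750.0000 / 63 = 27.7778
Standard deviation = √27.7778 = 5.2705

5.27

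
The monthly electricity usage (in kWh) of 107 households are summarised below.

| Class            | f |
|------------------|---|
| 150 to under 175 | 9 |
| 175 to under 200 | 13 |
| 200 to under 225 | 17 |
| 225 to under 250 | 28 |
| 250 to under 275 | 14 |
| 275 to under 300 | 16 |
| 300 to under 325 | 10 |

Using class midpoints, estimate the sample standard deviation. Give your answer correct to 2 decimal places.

43.28

Midpoints: 162.5, 187.5, 212.5, 237.5, 262.5, 287.5, 312.5
n = 107, Σfm = 25562.5, mean = 238.9019
Σfm² = 6305468.75
Σf(m − x̄)² = Σfm² − (Σfm)²/n = 6305468.75 − 25562.5²/107 = 198539.7196
Sample variance = 198539.7196 / 106 = 1873.0162
Standard deviation = √1873.0162 = 43.2784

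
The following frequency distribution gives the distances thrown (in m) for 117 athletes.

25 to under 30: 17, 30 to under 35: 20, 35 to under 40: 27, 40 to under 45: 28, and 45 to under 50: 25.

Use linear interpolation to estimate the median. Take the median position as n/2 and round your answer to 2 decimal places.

Cumulative frequencies: 17, 37, 64, 92, 117
n = 117; position = n/2 = 58.5.
This falls in the class 35 to under 40: L = 35, F = 37, f = 27, h = 5.
Median ≈ 35 + ((58.5 − 37) / 27) × 5 = 38.9815

38.98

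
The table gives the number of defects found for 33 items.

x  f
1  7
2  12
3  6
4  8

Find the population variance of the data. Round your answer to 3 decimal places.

Values: 1, 2, 3, 4
n = 33, Σfx = 81, mean = 2.4545
Σfx² = 237
Σf(x − x̄)² = Σfx² − (Σfx)²/n = 237 − 81²/33 = 38.1818
Population variance = 38.1818 / 33 = 1.1570

1.157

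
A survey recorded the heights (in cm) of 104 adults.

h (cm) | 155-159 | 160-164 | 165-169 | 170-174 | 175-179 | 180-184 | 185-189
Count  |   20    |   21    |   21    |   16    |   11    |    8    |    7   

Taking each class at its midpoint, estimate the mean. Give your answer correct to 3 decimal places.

168.394

Midpoints: 157, 162, 167, 172, 177, 182, 187
Σfm = 20×157 + 21×162 + 21×167 + 16×172 + 11×177 + 8×182 + 7×187 = 17513
n = Σf = 104
Mean = 17513 / 104 = 168.3942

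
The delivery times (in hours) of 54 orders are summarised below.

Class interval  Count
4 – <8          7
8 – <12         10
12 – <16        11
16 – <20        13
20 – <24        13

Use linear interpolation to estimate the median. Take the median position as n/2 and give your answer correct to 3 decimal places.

15.636

Cumulative frequencies: 7, 17, 28, 41, 54
n = 54; position = n/2 = 27.
This falls in the class 12 – <16: L = 12, F = 17, f = 11, h = 4.
Median ≈ 12 + ((27 − 17) / 11) × 4 = 15.6364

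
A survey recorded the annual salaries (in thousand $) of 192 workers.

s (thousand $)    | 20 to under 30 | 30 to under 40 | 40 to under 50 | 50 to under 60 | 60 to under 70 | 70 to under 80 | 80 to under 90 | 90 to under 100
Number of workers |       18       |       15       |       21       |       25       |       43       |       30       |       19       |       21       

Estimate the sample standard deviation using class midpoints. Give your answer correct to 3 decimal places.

20.623

Midpoints: 25, 35, 45, 55, 65, 75, 85, 95
n = 192, Σfm = 11950, mean = 62.2396
Σfm² = 825000
Σf(m − x̄)² = Σfm² − (Σfm)²/n = 825000 − 11950²/192 = 81236.9792
Sample variance = 81236.9792 / 191 = 425.3245
Standard deviation = √425.3245 = 20.6234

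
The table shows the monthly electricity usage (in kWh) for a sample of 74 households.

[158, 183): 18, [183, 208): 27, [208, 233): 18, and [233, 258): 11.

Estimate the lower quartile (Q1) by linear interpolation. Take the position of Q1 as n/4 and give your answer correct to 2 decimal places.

Cumulative frequencies: 18, 45, 63, 74
n = 74; position = n/4 = 18.5.
This falls in the class [183, 208): L = 183, F = 18, f = 27, h = 25.
Lower quartile ≈ 183 + ((18.5 − 18) / 27) × 25 = 183.4630

183.46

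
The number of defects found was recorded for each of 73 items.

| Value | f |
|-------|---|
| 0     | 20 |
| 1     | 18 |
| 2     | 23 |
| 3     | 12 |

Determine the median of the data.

1

Cumulative frequencies: 20, 38, 61, 73
n = 73, so the median is the value in position (n+1)/2 = 37.
Position 37 falls at value 1.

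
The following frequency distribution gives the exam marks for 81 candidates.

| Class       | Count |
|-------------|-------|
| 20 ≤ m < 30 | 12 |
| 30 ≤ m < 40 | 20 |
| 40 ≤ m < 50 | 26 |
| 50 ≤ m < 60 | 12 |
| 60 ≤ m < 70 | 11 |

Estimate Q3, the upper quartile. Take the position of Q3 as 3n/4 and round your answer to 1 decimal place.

Cumulative frequencies: 12, 32, 58, 70, 81
n = 81; position = 3n/4 = 60.75.
This falls in the class 50 ≤ m < 60: L = 50, F = 58, f = 12, h = 10.
Upper quartile ≈ 50 + ((60.75 − 58) / 12) × 10 = 52.2917

52.3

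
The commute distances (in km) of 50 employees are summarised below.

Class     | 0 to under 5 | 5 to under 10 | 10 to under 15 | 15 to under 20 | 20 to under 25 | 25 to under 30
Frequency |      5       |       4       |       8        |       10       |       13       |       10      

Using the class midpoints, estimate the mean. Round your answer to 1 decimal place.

17.7

Midpoints: 2.5, 7.5, 12.5, 17.5, 22.5, 27.5
Σfm = 5×2.5 + 4×7.5 + 8×12.5 + 10×17.5 + 13×22.5 + 10×27.5 = 885
n = Σf = 50
Mean = 885 / 50 = 17.7000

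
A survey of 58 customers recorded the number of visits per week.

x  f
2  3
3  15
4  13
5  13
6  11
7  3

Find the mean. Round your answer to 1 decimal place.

4.4

Values: 2, 3, 4, 5, 6, 7
Σfx = 3×2 + 15×3 + 13×4 + 13×5 + 11×6 + 3×7 = 255
n = Σf = 58
Mean = 255 / 58 = 4.3966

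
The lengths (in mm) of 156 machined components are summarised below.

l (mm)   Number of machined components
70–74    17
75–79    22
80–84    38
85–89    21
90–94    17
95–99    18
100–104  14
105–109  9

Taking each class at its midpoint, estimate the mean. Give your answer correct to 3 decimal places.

86.936

Midpoints: 72, 77, 82, 87, 92, 97, 102, 107
Σfm = 17×72 + 22×77 + 38×82 + 21×87 + 17×92 + 18×97 + 14×102 + 9×107 = 13562
n = Σf = 156
Mean = 13562 / 156 = 86.9359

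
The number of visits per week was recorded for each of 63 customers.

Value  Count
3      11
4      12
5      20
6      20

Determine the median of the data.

Cumulative frequencies: 11, 23, 43, 63
n = 63, so the median is the value in position (n+1)/2 = 32.
Position 32 falls at value 5.

5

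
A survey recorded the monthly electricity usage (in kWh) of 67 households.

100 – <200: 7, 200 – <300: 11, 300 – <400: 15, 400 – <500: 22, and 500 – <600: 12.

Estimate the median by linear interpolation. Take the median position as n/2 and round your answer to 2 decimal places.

Cumulative frequencies: 7, 18, 33, 55, 67
n = 67; position = n/2 = 33.5.
This falls in the class 400 – <500: L = 400, F = 33, f = 22, h = 100.
Median ≈ 400 + ((33.5 − 33) / 22) × 100 = 402.2727

402.27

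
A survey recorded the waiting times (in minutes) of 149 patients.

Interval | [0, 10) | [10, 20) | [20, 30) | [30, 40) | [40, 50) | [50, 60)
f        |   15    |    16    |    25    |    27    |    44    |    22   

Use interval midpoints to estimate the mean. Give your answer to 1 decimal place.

34.1

Midpoints: 5, 15, 25, 35, 45, 55
Σfm = 15×5 + 16×15 + 25×25 + 27×35 + 44×45 + 22×55 = 5075
n = Σf = 149
Mean = 5075 / 149 = 34.0604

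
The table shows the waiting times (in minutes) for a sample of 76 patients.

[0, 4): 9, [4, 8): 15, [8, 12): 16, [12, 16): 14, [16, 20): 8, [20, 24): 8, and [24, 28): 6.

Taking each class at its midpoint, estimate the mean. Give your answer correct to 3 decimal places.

Midpoints: 2, 6, 10, 14, 18, 22, 26
Σfm = 9×2 + 15×6 + 16×10 + 14×14 + 8×18 + 8×22 + 6×26 = 940
n = Σf = 76
Mean = 940 / 76 = 12.3684

12.368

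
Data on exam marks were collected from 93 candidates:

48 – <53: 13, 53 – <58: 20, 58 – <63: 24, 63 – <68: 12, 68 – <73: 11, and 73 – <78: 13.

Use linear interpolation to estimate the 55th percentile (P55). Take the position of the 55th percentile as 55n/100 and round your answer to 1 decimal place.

61.8

Cumulative frequencies: 13, 33, 57, 69, 80, 93
n = 93; position = 55n/100 = 51.15.
This falls in the class 58 – <63: L = 58, F = 33, f = 24, h = 5.
55th percentile ≈ 58 + ((51.15 − 33) / 24) × 5 = 61.7812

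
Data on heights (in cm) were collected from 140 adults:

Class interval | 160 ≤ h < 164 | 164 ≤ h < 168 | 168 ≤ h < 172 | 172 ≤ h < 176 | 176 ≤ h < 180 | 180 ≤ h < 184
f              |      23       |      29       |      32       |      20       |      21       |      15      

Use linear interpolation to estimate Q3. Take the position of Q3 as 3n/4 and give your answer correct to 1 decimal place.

Cumulative frequencies: 23, 52, 84, 104, 125, 140
n = 140; position = 3n/4 = 105.
This falls in the class 176 ≤ h < 180: L = 176, F = 104, f = 21, h = 4.
Upper quartile ≈ 176 + ((105 − 104) / 21) × 4 = 176.1905

176.2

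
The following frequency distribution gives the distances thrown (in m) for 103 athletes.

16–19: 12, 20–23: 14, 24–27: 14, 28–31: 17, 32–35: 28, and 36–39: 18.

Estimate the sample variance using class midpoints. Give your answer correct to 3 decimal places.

43.309

Midpoints: 17.5, 21.5, 25.5, 29.5, 33.5, 37.5
n = 103, Σfm = 2982.5, mean = 28.9563
Σfm² = 90779.75
Σf(m − x̄)² = Σfm² − (Σfm)²/n = 90779.75 − 2982.5²/103 = 4417.5534
Sample variance = 4417.5534 / 102 = 43.3093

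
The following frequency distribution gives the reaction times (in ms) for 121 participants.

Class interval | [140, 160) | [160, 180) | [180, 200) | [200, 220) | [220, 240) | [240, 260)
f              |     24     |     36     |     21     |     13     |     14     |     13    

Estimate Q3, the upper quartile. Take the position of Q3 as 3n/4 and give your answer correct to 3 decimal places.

Cumulative frequencies: 24, 60, 81, 94, 108, 121
n = 121; position = 3n/4 = 90.75.
This falls in the class [200, 220): L = 200, F = 81, f = 13, h = 20.
Upper quartile ≈ 200 + ((90.75 − 81) / 13) × 20 = 215.0000

215.000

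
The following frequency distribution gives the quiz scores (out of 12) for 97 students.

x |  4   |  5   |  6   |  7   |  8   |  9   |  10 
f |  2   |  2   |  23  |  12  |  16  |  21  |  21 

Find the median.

Cumulative frequencies: 2, 4, 27, 39, 55, 76, 97
n = 97, so the median is the value in position (n+1)/2 = 49.
Position 49 falls at value 8.

8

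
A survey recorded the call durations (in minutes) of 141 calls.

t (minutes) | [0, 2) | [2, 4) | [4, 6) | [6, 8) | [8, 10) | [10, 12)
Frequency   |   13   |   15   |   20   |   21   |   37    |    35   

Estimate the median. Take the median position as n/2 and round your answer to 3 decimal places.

8.081

Cumulative frequencies: 13, 28, 48, 69, 106, 141
n = 141; position = n/2 = 70.5.
This falls in the class [8, 10): L = 8, F = 69, f = 37, h = 2.
Median ≈ 8 + ((70.5 − 69) / 37) × 2 = 8.0811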